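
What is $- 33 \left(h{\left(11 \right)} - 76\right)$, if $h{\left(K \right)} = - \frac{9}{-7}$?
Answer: $\frac{17259}{7} \approx 2465.6$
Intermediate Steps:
$h{\left(K \right)} = \frac{9}{7}$ ($h{\left(K \right)} = \left(-9\right) \left(- \frac{1}{7}\right) = \frac{9}{7}$)
$- 33 \left(h{\left(11 \right)} - 76\right) = - 33 \left(\frac{9}{7} - 76\right) = \left(-33\right) \left(- \frac{523}{7}\right) = \frac{17259}{7}$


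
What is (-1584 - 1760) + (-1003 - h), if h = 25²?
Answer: -4972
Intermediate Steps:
h = 625
(-1584 - 1760) + (-1003 - h) = (-1584 - 1760) + (-1003 - 1*625) = -3344 + (-1003 - 625) = -3344 - 1628 = -4972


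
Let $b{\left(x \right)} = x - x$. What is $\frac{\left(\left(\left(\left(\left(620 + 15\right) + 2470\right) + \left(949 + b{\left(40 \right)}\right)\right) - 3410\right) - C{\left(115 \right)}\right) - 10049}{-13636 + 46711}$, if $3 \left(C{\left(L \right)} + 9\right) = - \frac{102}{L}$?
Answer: $- \frac{154358}{543375} \approx -0.28407$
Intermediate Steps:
$b{\left(x \right)} = 0$
$C{\left(L \right)} = -9 - \frac{34}{L}$ ($C{\left(L \right)} = -9 + \frac{\left(-102\right) \frac{1}{L}}{3} = -9 - \frac{34}{L}$)
$\frac{\left(\left(\left(\left(\left(620 + 15\right) + 2470\right) + \left(949 + b{\left(40 \right)}\right)\right) - 3410\right) - C{\left(115 \right)}\right) - 10049}{-13636 + 46711} = \frac{\left(\left(\left(\left(\left(620 + 15\right) + 2470\right) + \left(949 + 0\right)\right) - 3410\right) - \left(-9 - \frac{34}{115}\right)\right) - 10049}{-13636 + 46711} = \frac{\left(\left(\left(\left(635 + 2470\right) + 949\right) - 3410\right) - \left(-9 - \frac{34}{115}\right)\right) - 10049}{33075} = \left(\left(\left(\left(3105 + 949\right) - 3410\right) - \left(-9 - \frac{34}{115}\right)\right) - 10049\right) \frac{1}{33075} = \left(\left(\left(4054 - 3410\right) - - \frac{1069}{115}\right) - 10049\right) \frac{1}{33075} = \left(\left(644 + \frac{1069}{115}\right) - 10049\right) \frac{1}{33075} = \left(\frac{75129}{115} - 10049\right) \frac{1}{33075} = \left(- \frac{1080506}{115}\right) \frac{1}{33075} = - \frac{154358}{543375}$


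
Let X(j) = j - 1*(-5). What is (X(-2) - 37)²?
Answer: 1156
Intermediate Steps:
X(j) = 5 + j (X(j) = j + 5 = 5 + j)
(X(-2) - 37)² = ((5 - 2) - 37)² = (3 - 37)² = (-34)² = 1156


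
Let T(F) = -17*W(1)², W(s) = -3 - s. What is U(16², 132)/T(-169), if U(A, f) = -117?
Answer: 117/272 ≈ 0.43015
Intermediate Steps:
T(F) = -272 (T(F) = -17*(-3 - 1*1)² = -17*(-3 - 1)² = -17*(-4)² = -17*16 = -272)
U(16², 132)/T(-169) = -117/(-272) = -117*(-1/272) = 117/272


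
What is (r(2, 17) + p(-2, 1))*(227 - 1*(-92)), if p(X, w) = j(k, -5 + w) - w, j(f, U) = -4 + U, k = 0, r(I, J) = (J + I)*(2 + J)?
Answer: 112288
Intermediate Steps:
r(I, J) = (2 + J)*(I + J) (r(I, J) = (I + J)*(2 + J) = (2 + J)*(I + J))
p(X, w) = -9 (p(X, w) = (-4 + (-5 + w)) - w = (-9 + w) - w = -9)
(r(2, 17) + p(-2, 1))*(227 - 1*(-92)) = ((17**2 + 2*2 + 2*17 + 2*17) - 9)*(227 - 1*(-92)) = ((289 + 4 + 34 + 34) - 9)*(227 + 92) = (361 - 9)*319 = 352*319 = 112288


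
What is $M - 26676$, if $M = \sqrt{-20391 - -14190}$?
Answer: $-26676 + 3 i \sqrt{689} \approx -26676.0 + 78.746 i$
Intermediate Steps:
$M = 3 i \sqrt{689}$ ($M = \sqrt{-20391 + 14190} = \sqrt{-6201} = 3 i \sqrt{689} \approx 78.746 i$)
$M - 26676 = 3 i \sqrt{689} - 26676 = -26676 + 3 i \sqrt{689}$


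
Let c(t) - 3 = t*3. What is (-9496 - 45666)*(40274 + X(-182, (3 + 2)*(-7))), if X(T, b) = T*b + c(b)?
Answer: -2567349804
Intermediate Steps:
c(t) = 3 + 3*t (c(t) = 3 + t*3 = 3 + 3*t)
X(T, b) = 3 + 3*b + T*b (X(T, b) = T*b + (3 + 3*b) = 3 + 3*b + T*b)
(-9496 - 45666)*(40274 + X(-182, (3 + 2)*(-7))) = (-9496 - 45666)*(40274 + (3 + 3*((3 + 2)*(-7)) - 182*(3 + 2)*(-7))) = -55162*(40274 + (3 + 3*(5*(-7)) - 910*(-7))) = -55162*(40274 + (3 + 3*(-35) - 182*(-35))) = -55162*(40274 + (3 - 105 + 6370)) = -55162*(40274 + 6268) = -55162*46542 = -2567349804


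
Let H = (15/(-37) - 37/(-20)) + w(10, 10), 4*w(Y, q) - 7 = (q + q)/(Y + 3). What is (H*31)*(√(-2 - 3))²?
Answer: -266848/481 ≈ -554.78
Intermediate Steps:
w(Y, q) = 7/4 + q/(2*(3 + Y)) (w(Y, q) = 7/4 + ((q + q)/(Y + 3))/4 = 7/4 + ((2*q)/(3 + Y))/4 = 7/4 + (2*q/(3 + Y))/4 = 7/4 + q/(2*(3 + Y)))
H = 8608/2405 (H = (15/(-37) - 37/(-20)) + (21 + 2*10 + 7*10)/(4*(3 + 10)) = (15*(-1/37) - 37*(-1/20)) + (¼)*(21 + 20 + 70)/13 = (-15/37 + 37/20) + (¼)*(1/13)*111 = 1069/740 + 111/52 = 8608/2405 ≈ 3.5792)
(H*31)*(√(-2 - 3))² = ((8608/2405)*31)*(√(-2 - 3))² = 266848*(√(-5))²/2405 = 266848*(I*√5)²/2405 = (266848/2405)*(-5) = -266848/481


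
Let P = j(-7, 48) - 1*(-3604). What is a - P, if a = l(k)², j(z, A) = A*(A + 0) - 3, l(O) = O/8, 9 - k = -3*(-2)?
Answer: -377911/64 ≈ -5904.9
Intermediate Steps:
k = 3 (k = 9 - (-3)*(-2) = 9 - 1*6 = 9 - 6 = 3)
l(O) = O/8 (l(O) = O*(⅛) = O/8)
j(z, A) = -3 + A² (j(z, A) = A*A - 3 = A² - 3 = -3 + A²)
a = 9/64 (a = ((⅛)*3)² = (3/8)² = 9/64 ≈ 0.14063)
P = 5905 (P = (-3 + 48²) - 1*(-3604) = (-3 + 2304) + 3604 = 2301 + 3604 = 5905)
a - P = 9/64 - 1*5905 = 9/64 - 5905 = -377911/64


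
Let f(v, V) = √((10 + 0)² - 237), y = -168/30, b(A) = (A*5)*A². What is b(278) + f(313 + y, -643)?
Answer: 107424760 + I*√137 ≈ 1.0742e+8 + 11.705*I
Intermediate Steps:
b(A) = 5*A³ (b(A) = (5*A)*A² = 5*A³)
y = -28/5 (y = -168*1/30 = -28/5 ≈ -5.6000)
f(v, V) = I*√137 (f(v, V) = √(10² - 237) = √(100 - 237) = √(-137) = I*√137)
b(278) + f(313 + y, -643) = 5*278³ + I*√137 = 5*21484952 + I*√137 = 107424760 + I*√137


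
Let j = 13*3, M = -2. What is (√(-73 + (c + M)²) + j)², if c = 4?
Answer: (39 + I*√69)² ≈ 1452.0 + 647.92*I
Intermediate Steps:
j = 39
(√(-73 + (c + M)²) + j)² = (√(-73 + (4 - 2)²) + 39)² = (√(-73 + 2²) + 39)² = (√(-73 + 4) + 39)² = (√(-69) + 39)² = (I*√69 + 39)² = (39 + I*√69)²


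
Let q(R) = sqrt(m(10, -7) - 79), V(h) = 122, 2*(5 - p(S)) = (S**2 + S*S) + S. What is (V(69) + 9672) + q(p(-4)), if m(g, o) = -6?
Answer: 9794 + I*sqrt(85) ≈ 9794.0 + 9.2195*I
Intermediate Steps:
p(S) = 5 - S**2 - S/2 (p(S) = 5 - ((S**2 + S*S) + S)/2 = 5 - ((S**2 + S**2) + S)/2 = 5 - (2*S**2 + S)/2 = 5 - (S + 2*S**2)/2 = 5 + (-S**2 - S/2) = 5 - S**2 - S/2)
q(R) = I*sqrt(85) (q(R) = sqrt(-6 - 79) = sqrt(-85) = I*sqrt(85))
(V(69) + 9672) + q(p(-4)) = (122 + 9672) + I*sqrt(85) = 9794 + I*sqrt(85)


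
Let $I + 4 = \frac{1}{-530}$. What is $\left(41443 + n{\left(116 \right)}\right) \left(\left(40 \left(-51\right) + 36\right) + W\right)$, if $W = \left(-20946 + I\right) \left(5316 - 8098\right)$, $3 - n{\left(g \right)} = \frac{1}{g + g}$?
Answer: $\frac{148505553690754401}{61480} \approx 2.4155 \cdot 10^{12}$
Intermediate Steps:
$n{\left(g \right)} = 3 - \frac{1}{2 g}$ ($n{\left(g \right)} = 3 - \frac{1}{g + g} = 3 - \frac{1}{2 g}$)
$I = - \frac{2121}{530}$ ($I = -4 + \frac{1}{-530} = -4 - \frac{1}{530} = - \frac{2121}{530} \approx -4.0019$)
$W = \frac{15444969891}{265}$ ($W = \left(-20946 - \frac{2121}{530}\right) \left(5316 - 8098\right) = \left(- \frac{11103501}{530}\right) \left(-2782\right) = \frac{15444969891}{265} \approx 5.8283 \cdot 10^{7}$)
$\left(41443 + n{\left(116 \right)}\right) \left(\left(40 \left(-51\right) + 36\right) + W\right) = \left(41443 + \left(3 - \frac{1}{2 \cdot 116}\right)\right) \left(\left(40 \left(-51\right) + 36\right) + \frac{15444969891}{265}\right) = \left(41443 + \left(3 - \frac{1}{232}\right)\right) \left(\left(-2040 + 36\right) + \frac{15444969891}{265}\right) = \left(41443 + \left(3 - \frac{1}{232}\right)\right) \left(-2004 + \frac{15444969891}{265}\right) = \left(41443 + \frac{695}{232}\right) \frac{15444438831}{265} = \frac{9615471}{232} \cdot \frac{15444438831}{265} = \frac{148505553690754401}{61480}$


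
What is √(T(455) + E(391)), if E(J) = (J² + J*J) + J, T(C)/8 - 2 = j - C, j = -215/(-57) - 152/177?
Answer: √3421796684289/3363 ≈ 550.05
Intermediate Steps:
j = 9797/3363 (j = -215*(-1/57) - 152*1/177 = 215/57 - 152/177 = 9797/3363 ≈ 2.9132)
T(C) = 132184/3363 - 8*C (T(C) = 16 + 8*(9797/3363 - C) = 16 + (78376/3363 - 8*C) = 132184/3363 - 8*C)
E(J) = J + 2*J² (E(J) = (J² + J²) + J = 2*J² + J = J + 2*J²)
√(T(455) + E(391)) = √((132184/3363 - 8*455) + 391*(1 + 2*391)) = √((132184/3363 - 3640) + 391*(1 + 782)) = √(-12109136/3363 + 391*783) = √(-12109136/3363 + 306153) = √(1017483403/3363) = √3421796684289/3363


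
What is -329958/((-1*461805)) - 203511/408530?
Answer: 2721022959/12577413110 ≈ 0.21634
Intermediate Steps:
-329958/((-1*461805)) - 203511/408530 = -329958/(-461805) - 203511*1/408530 = -329958*(-1/461805) - 203511/408530 = 109986/153935 - 203511/408530 = 2721022959/12577413110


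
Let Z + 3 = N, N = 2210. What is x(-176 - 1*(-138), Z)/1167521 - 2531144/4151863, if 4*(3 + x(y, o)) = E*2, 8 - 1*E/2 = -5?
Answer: -2955122255394/4847387241623 ≈ -0.60963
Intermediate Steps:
E = 26 (E = 16 - 2*(-5) = 16 + 10 = 26)
Z = 2207 (Z = -3 + 2210 = 2207)
x(y, o) = 10 (x(y, o) = -3 + (26*2)/4 = -3 + (1/4)*52 = -3 + 13 = 10)
x(-176 - 1*(-138), Z)/1167521 - 2531144/4151863 = 10/1167521 - 2531144/4151863 = -2955122255394/4847387241623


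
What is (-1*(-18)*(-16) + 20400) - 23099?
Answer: -2987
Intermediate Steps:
(-1*(-18)*(-16) + 20400) - 23099 = (18*(-16) + 20400) - 23099 = (-288 + 20400) - 23099 = 20112 - 23099 = -2987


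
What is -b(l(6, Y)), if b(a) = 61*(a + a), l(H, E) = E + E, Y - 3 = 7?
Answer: -2440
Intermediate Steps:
Y = 10 (Y = 3 + 7 = 10)
l(H, E) = 2*E
b(a) = 122*a (b(a) = 61*(2*a) = 122*a)
-b(l(6, Y)) = -122*2*10 = -122*20 = -1*2440 = -2440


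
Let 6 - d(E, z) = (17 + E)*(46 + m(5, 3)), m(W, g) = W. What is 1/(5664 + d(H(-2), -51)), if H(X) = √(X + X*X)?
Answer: 1601/7687869 + 17*√2/7687869 ≈ 0.00021138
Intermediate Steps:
H(X) = √(X + X²)
d(E, z) = -861 - 51*E (d(E, z) = 6 - (17 + E)*(46 + 5) = 6 - (17 + E)*51 = 6 - (867 + 51*E) = 6 + (-867 - 51*E) = -861 - 51*E)
1/(5664 + d(H(-2), -51)) = 1/(5664 + (-861 - 51*√2)) = 1/(4803 - 51*√2)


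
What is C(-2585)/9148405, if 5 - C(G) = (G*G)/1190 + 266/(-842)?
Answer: -562110701/916651884190 ≈ -0.00061322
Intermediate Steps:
C(G) = 2238/421 - G**2/1190 (C(G) = 5 - ((G*G)/1190 + 266/(-842)) = 5 - (G**2*(1/1190) + 266*(-1/842)) = 5 - (G**2/1190 - 133/421) = 5 - (-133/421 + G**2/1190) = 5 + (133/421 - G**2/1190) = 2238/421 - G**2/1190)
C(-2585)/9148405 = (2238/421 - 1/1190*(-2585)**2)/9148405 = (2238/421 - 1/1190*6682225)*(1/9148405) = (2238/421 - 1336445/238)*(1/9148405) = -562110701/100198*1/9148405 = -562110701/916651884190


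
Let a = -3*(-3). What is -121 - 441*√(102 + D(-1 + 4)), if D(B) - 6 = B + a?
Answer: -121 - 882*√30 ≈ -4951.9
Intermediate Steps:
a = 9
D(B) = 15 + B (D(B) = 6 + (B + 9) = 6 + (9 + B) = 15 + B)
-121 - 441*√(102 + D(-1 + 4)) = -121 - 441*√(102 + (15 + (-1 + 4))) = -121 - 441*√(102 + (15 + 3)) = -121 - 441*√(102 + 18) = -121 - 882*√30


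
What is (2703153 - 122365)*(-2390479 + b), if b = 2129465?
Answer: -673621799032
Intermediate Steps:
(2703153 - 122365)*(-2390479 + b) = (2703153 - 122365)*(-2390479 + 2129465) = 2580788*(-261014) = -673621799032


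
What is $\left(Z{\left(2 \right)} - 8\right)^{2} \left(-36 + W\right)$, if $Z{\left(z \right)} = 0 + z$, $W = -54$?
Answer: $-3240$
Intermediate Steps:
$Z{\left(z \right)} = z$
$\left(Z{\left(2 \right)} - 8\right)^{2} \left(-36 + W\right) = \left(2 - 8\right)^{2} \left(-36 - 54\right) = \left(-6\right)^{2} \left(-90\right) = 36 \left(-90\right) = -3240$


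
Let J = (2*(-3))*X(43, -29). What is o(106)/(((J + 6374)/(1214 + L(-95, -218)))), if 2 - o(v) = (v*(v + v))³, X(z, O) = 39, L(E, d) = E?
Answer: -6349291546456737/3070 ≈ -2.0682e+12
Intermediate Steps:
J = -234 (J = (2*(-3))*39 = -6*39 = -234)
o(v) = 2 - 8*v⁶ (o(v) = 2 - (v*(v + v))³ = 2 - (v*(2*v))³ = 2 - (2*v²)³ = 2 - 8*v⁶)
o(106)/(((J + 6374)/(1214 + L(-95, -218)))) = (2 - 8*106⁶)/(((-234 + 6374)/(1214 - 95))) = (2 - 8*1418519112256)/((6140/1119)) = (2 - 11348152898048)/((6140*(1/1119))) = -11348152898046/6140/1119 = -11348152898046*1119/6140 = -6349291546456737/3070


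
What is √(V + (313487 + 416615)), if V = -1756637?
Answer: I*√1026535 ≈ 1013.2*I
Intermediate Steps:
√(V + (313487 + 416615)) = √(-1756637 + (313487 + 416615)) = √(-1756637 + 730102) = √(-1026535) = I*√1026535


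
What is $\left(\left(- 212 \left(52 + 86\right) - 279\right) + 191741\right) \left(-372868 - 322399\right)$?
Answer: $-112776479002$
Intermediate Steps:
$\left(\left(- 212 \left(52 + 86\right) - 279\right) + 191741\right) \left(-372868 - 322399\right) = \left(\left(\left(-212\right) 138 - 279\right) + 191741\right) \left(-695267\right) = \left(\left(-29256 - 279\right) + 191741\right) \left(-695267\right) = \left(-29535 + 191741\right) \left(-695267\right) = 162206 \left(-695267\right) = -112776479002$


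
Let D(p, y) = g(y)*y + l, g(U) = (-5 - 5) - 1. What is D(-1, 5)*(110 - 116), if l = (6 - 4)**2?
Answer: 306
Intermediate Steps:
l = 4 (l = 2**2 = 4)
g(U) = -11 (g(U) = -10 - 1 = -11)
D(p, y) = 4 - 11*y (D(p, y) = -11*y + 4 = 4 - 11*y)
D(-1, 5)*(110 - 116) = (4 - 11*5)*(110 - 116) = (4 - 55)*(-6) = -51*(-6) = 306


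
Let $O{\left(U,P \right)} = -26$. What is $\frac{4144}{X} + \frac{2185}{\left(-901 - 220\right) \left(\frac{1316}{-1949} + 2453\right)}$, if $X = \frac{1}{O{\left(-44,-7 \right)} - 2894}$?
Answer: $- \frac{3412278233858055}{281995279} \approx -1.21 \cdot 10^{7}$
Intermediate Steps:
$X = - \frac{1}{2920}$ ($X = \frac{1}{-26 - 2894} = \frac{1}{-2920} = - \frac{1}{2920} \approx -0.00034247$)
$\frac{4144}{X} + \frac{2185}{\left(-901 - 220\right) \left(\frac{1316}{-1949} + 2453\right)} = \frac{4144}{- \frac{1}{2920}} + \frac{2185}{\left(-901 - 220\right) \left(\frac{1316}{-1949} + 2453\right)} = 4144 \left(-2920\right) + \frac{2185}{\left(-901 + \left(-1042 + 822\right)\right) \left(1316 \left(- \frac{1}{1949}\right) + 2453\right)} = -12100480 + \frac{2185}{\left(-901 - 220\right) \left(- \frac{1316}{1949} + 2453\right)} = -12100480 + \frac{2185}{\left(-1121\right) \frac{4779581}{1949}} = -12100480 + \frac{2185}{- \frac{5357910301}{1949}} = -12100480 + 2185 \left(- \frac{1949}{5357910301}\right) = -12100480 - \frac{224135}{281995279} = - \frac{3412278233858055}{281995279}$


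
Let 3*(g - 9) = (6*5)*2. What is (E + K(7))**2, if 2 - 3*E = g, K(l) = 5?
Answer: 16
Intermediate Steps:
g = 29 (g = 9 + ((6*5)*2)/3 = 9 + (30*2)/3 = 9 + (1/3)*60 = 9 + 20 = 29)
E = -9 (E = 2/3 - 1/3*29 = 2/3 - 29/3 = -9)
(E + K(7))**2 = (-9 + 5)**2 = (-4)**2 = 16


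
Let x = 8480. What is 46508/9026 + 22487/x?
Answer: 298677751/38270240 ≈ 7.8044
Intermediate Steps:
46508/9026 + 22487/x = 46508/9026 + 22487/8480 = 46508*(1/9026) + 22487*(1/8480) = 23254/4513 + 22487/8480 = 298677751/38270240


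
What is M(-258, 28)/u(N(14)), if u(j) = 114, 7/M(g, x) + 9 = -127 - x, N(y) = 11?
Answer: -7/18696 ≈ -0.00037441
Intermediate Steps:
M(g, x) = 7/(-136 - x) (M(g, x) = 7/(-9 + (-127 - x)) = 7/(-136 - x))
M(-258, 28)/u(N(14)) = -7/(136 + 28)/114 = -7/164*(1/114) = -7*1/164*(1/114) = -7/164*1/114 = -7/18696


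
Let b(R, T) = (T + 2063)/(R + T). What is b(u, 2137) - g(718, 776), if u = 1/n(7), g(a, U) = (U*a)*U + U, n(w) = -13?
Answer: -200184134762/463 ≈ -4.3236e+8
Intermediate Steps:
g(a, U) = U + a*U² (g(a, U) = a*U² + U = U + a*U²)
u = -1/13 (u = 1/(-13) = -1/13 ≈ -0.076923)
b(R, T) = (2063 + T)/(R + T)
b(u, 2137) - g(718, 776) = (2063 + 2137)/(-1/13 + 2137) - 776*(1 + 776*718) = 4200/(27780/13) - 776*(1 + 557168) = (13/27780)*4200 - 776*557169 = 910/463 - 1*432363144 = 910/463 - 432363144 = -200184134762/463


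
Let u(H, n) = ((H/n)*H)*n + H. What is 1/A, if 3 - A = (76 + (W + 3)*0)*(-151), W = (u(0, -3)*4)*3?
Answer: 1/11479 ≈ 8.7116e-5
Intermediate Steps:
u(H, n) = H + H² (u(H, n) = (H²/n)*n + H = H² + H = H + H²)
W = 0 (W = ((0*(1 + 0))*4)*3 = ((0*1)*4)*3 = (0*4)*3 = 0*3 = 0)
A = 11479 (A = 3 - (76 + (0 + 3)*0)*(-151) = 3 - (76 + 3*0)*(-151) = 3 - (76 + 0)*(-151) = 3 - 76*(-151) = 3 - 1*(-11476) = 3 + 11476 = 11479)
1/A = 1/11479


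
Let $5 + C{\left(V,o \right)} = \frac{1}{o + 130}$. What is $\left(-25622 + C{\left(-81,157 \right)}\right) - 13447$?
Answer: $- \frac{11214237}{287} \approx -39074.0$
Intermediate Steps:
$C{\left(V,o \right)} = -5 + \frac{1}{130 + o}$ ($C{\left(V,o \right)} = -5 + \frac{1}{o + 130} = -5 + \frac{1}{130 + o}$)
$\left(-25622 + C{\left(-81,157 \right)}\right) - 13447 = \left(-25622 + \frac{-649 - 785}{130 + 157}\right) - 13447 = \left(-25622 + \frac{-649 - 785}{287}\right) - 13447 = \left(-25622 + \frac{1}{287} \left(-1434\right)\right) - 13447 = \left(-25622 - \frac{1434}{287}\right) - 13447 = - \frac{7354948}{287} - 13447 = - \frac{11214237}{287}$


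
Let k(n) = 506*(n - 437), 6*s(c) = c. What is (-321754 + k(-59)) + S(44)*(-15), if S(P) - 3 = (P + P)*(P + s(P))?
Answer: -640535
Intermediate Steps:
s(c) = c/6
k(n) = -221122 + 506*n (k(n) = 506*(-437 + n) = -221122 + 506*n)
S(P) = 3 + 7*P²/3 (S(P) = 3 + (P + P)*(P + P/6) = 3 + (2*P)*(7*P/6) = 3 + 7*P²/3)
(-321754 + k(-59)) + S(44)*(-15) = (-321754 + (-221122 + 506*(-59))) + (3 + (7/3)*44²)*(-15) = (-321754 + (-221122 - 29854)) + (3 + (7/3)*1936)*(-15) = (-321754 - 250976) + (3 + 13552/3)*(-15) = -572730 + (13561/3)*(-15) = -572730 - 67805 = -640535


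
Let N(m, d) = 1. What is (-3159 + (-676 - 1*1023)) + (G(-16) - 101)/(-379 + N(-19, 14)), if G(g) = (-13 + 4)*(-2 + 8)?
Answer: -1836169/378 ≈ -4857.6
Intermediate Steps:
G(g) = -54 (G(g) = -9*6 = -54)
(-3159 + (-676 - 1*1023)) + (G(-16) - 101)/(-379 + N(-19, 14)) = (-3159 + (-676 - 1*1023)) + (-54 - 101)/(-379 + 1) = (-3159 + (-676 - 1023)) - 155/(-378) = (-3159 - 1699) - 155*(-1/378) = -4858 + 155/378 = -1836169/378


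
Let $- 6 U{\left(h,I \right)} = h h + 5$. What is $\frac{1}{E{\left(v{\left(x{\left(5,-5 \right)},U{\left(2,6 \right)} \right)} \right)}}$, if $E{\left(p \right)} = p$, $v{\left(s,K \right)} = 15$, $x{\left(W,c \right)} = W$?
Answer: $\frac{1}{15} \approx 0.066667$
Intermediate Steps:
$U{\left(h,I \right)} = - \frac{5}{6} - \frac{h^{2}}{6}$ ($U{\left(h,I \right)} = - \frac{h h + 5}{6} = - \frac{h^{2} + 5}{6} = - \frac{5 + h^{2}}{6} = - \frac{5}{6} - \frac{h^{2}}{6}$)
$\frac{1}{E{\left(v{\left(x{\left(5,-5 \right)},U{\left(2,6 \right)} \right)} \right)}} = \frac{1}{15}$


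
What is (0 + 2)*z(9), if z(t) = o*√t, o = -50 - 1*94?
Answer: -864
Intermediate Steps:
o = -144 (o = -50 - 94 = -144)
z(t) = -144*√t
(0 + 2)*z(9) = (0 + 2)*(-144*√9) = 2*(-144*3) = 2*(-432) = -864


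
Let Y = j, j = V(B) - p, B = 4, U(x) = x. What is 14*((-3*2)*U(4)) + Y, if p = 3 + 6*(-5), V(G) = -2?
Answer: -311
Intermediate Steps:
p = -27 (p = 3 - 30 = -27)
j = 25 (j = -2 - 1*(-27) = -2 + 27 = 25)
Y = 25
14*((-3*2)*U(4)) + Y = 14*(-3*2*4) + 25 = 14*(-6*4) + 25 = 14*(-24) + 25 = -336 + 25 = -311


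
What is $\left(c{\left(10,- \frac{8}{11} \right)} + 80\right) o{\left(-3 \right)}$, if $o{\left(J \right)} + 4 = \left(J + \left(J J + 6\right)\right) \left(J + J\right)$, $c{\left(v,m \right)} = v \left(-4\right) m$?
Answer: $- \frac{91200}{11} \approx -8290.9$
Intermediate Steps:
$c{\left(v,m \right)} = - 4 m v$ ($c{\left(v,m \right)} = - 4 v m = - 4 m v$)
$o{\left(J \right)} = -4 + 2 J \left(6 + J + J^{2}\right)$ ($o{\left(J \right)} = -4 + \left(J + \left(J J + 6\right)\right) \left(J + J\right) = -4 + \left(J + \left(J^{2} + 6\right)\right) 2 J = -4 + \left(J + \left(6 + J^{2}\right)\right) 2 J = -4 + \left(6 + J + J^{2}\right) 2 J = -4 + 2 J \left(6 + J + J^{2}\right)$)
$\left(c{\left(10,- \frac{8}{11} \right)} + 80\right) o{\left(-3 \right)} = \left(\left(-4\right) \left(- \frac{8}{11}\right) 10 + 80\right) \left(-4 + 2 \left(-3\right)^{2} + 2 \left(-3\right)^{3} + 12 \left(-3\right)\right) = \left(\left(-4\right) \left(\left(-8\right) \frac{1}{11}\right) 10 + 80\right) \left(-4 + 2 \cdot 9 + 2 \left(-27\right) - 36\right) = \left(\left(-4\right) \left(- \frac{8}{11}\right) 10 + 80\right) \left(-4 + 18 - 54 - 36\right) = \left(\frac{320}{11} + 80\right) \left(-76\right) = \frac{1200}{11} \left(-76\right) = - \frac{91200}{11}$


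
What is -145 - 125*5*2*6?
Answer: -7645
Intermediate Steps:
-145 - 125*5*2*6 = -145 - 1250*6 = -145 - 125*60 = -145 - 7500 = -7645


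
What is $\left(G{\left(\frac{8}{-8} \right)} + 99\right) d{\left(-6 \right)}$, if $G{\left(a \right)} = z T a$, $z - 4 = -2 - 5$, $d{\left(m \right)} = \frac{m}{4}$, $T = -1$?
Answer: $-144$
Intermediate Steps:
$d{\left(m \right)} = \frac{m}{4}$ ($d{\left(m \right)} = m \frac{1}{4} = \frac{m}{4}$)
$z = -3$ ($z = 4 - 7 = -3$)
$G{\left(a \right)} = 3 a$ ($G{\left(a \right)} = \left(-3\right) \left(-1\right) a = 3 a$)
$\left(G{\left(\frac{8}{-8} \right)} + 99\right) d{\left(-6 \right)} = \left(3 \frac{8}{-8} + 99\right) \frac{1}{4} \left(-6\right) = \left(3 \cdot 8 \left(- \frac{1}{8}\right) + 99\right) \left(- \frac{3}{2}\right) = \left(3 \left(-1\right) + 99\right) \left(- \frac{3}{2}\right) = \left(-3 + 99\right) \left(- \frac{3}{2}\right) = 96 \left(- \frac{3}{2}\right) = -144$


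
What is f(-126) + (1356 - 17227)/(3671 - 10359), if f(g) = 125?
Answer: 851871/6688 ≈ 127.37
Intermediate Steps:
f(-126) + (1356 - 17227)/(3671 - 10359) = 125 + (1356 - 17227)/(3671 - 10359) = 125 - 15871/(-6688) = 125 - 15871*(-1/6688) = 125 + 15871/6688 = 851871/6688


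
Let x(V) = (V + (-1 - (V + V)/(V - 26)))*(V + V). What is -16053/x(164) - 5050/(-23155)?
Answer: -1457983327/16834722344 ≈ -0.086606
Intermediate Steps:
x(V) = 2*V*(-1 + V - 2*V/(-26 + V)) (x(V) = (V + (-1 - 2*V/(-26 + V)))*(2*V) = (-1 + V - 2*V/(-26 + V))*(2*V) = 2*V*(-1 + V - 2*V/(-26 + V)))
-16053/x(164) - 5050/(-23155) = -16053*(-26 + 164)/(328*(26 + 164**2 - 29*164)) - 5050/(-23155) = -16053*69/(164*(26 + 26896 - 4756)) - 5050*(-1/23155) = -16053/(2*164*(1/138)*22166) + 1010/4631 = -16053/3635224/69 + 1010/4631 = -16053*69/3635224 + 1010/4631 = -1107657/3635224 + 1010/4631 = -1457983327/16834722344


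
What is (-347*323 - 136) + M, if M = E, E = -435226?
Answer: -547443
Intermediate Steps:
M = -435226
(-347*323 - 136) + M = (-347*323 - 136) - 435226 = (-112081 - 136) - 435226 = -112217 - 435226 = -547443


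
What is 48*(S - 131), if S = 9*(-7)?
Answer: -9312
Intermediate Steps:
S = -63
48*(S - 131) = 48*(-63 - 131) = 48*(-194) = -9312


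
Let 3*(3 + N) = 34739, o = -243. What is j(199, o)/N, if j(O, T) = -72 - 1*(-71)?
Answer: -3/34730 ≈ -8.6381e-5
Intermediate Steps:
j(O, T) = -1 (j(O, T) = -72 + 71 = -1)
N = 34730/3 (N = -3 + (⅓)*34739 = -3 + 34739/3 = 34730/3 ≈ 11577.)
j(199, o)/N = -1/34730/3 = -1*3/34730 = -3/34730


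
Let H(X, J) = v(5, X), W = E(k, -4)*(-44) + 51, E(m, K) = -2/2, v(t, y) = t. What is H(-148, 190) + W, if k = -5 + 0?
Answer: 100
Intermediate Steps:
k = -5
E(m, K) = -1 (E(m, K) = -2*½ = -1)
W = 95 (W = -1*(-44) + 51 = 44 + 51 = 95)
H(X, J) = 5
H(-148, 190) + W = 5 + 95 = 100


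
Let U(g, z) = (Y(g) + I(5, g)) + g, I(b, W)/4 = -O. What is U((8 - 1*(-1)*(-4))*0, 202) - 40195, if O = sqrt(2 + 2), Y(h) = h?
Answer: -40203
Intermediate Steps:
O = 2 (O = sqrt(4) = 2)
I(b, W) = -8 (I(b, W) = 4*(-1*2) = 4*(-2) = -8)
U(g, z) = -8 + 2*g (U(g, z) = (g - 8) + g = (-8 + g) + g = -8 + 2*g)
U((8 - 1*(-1)*(-4))*0, 202) - 40195 = (-8 + 2*((8 - 1*(-1)*(-4))*0)) - 40195 = (-8 + 2*((8 + 1*(-4))*0)) - 40195 = (-8 + 2*((8 - 4)*0)) - 40195 = (-8 + 2*(4*0)) - 40195 = (-8 + 2*0) - 40195 = (-8 + 0) - 40195 = -8 - 40195 = -40203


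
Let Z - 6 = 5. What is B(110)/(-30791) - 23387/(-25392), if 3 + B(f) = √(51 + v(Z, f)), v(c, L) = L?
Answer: 720185293/781845072 - √161/30791 ≈ 0.92072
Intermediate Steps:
Z = 11 (Z = 6 + 5 = 11)
B(f) = -3 + √(51 + f)
B(110)/(-30791) - 23387/(-25392) = (-3 + √(51 + 110))/(-30791) - 23387/(-25392) = (-3 + √161)*(-1/30791) - 23387*(-1/25392) = (3/30791 - √161/30791) + 23387/25392 = 720185293/781845072 - √161/30791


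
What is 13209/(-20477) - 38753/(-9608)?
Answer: 666633109/196743016 ≈ 3.3883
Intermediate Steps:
13209/(-20477) - 38753/(-9608) = 13209*(-1/20477) - 38753*(-1/9608) = -13209/20477 + 38753/9608 = 666633109/196743016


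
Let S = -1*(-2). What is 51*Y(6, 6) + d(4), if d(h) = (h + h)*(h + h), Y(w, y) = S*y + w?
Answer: 982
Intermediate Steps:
S = 2
Y(w, y) = w + 2*y (Y(w, y) = 2*y + w = w + 2*y)
d(h) = 4*h² (d(h) = (2*h)*(2*h) = 4*h²)
51*Y(6, 6) + d(4) = 51*(6 + 2*6) + 4*4² = 51*(6 + 12) + 4*16 = 51*18 + 64 = 918 + 64 = 982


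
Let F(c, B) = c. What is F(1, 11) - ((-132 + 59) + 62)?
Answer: 12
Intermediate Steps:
F(1, 11) - ((-132 + 59) + 62) = 1 - ((-132 + 59) + 62) = 1 - (-73 + 62) = 1 - 1*(-11) = 1 + 11 = 12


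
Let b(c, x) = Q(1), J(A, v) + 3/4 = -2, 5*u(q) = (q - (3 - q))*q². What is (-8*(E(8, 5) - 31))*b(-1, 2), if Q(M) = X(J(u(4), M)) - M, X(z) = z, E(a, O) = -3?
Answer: -1020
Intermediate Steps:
u(q) = q²*(-3 + 2*q)/5 (u(q) = ((q - (3 - q))*q²)/5 = ((q + (-3 + q))*q²)/5 = ((-3 + 2*q)*q²)/5 = (q²*(-3 + 2*q))/5 = q²*(-3 + 2*q)/5)
J(A, v) = -11/4 (J(A, v) = -¾ - 2 = -11/4)
Q(M) = -11/4 - M
b(c, x) = -15/4 (b(c, x) = -11/4 - 1*1 = -11/4 - 1 = -15/4)
(-8*(E(8, 5) - 31))*b(-1, 2) = -8*(-3 - 31)*(-15/4) = -8*(-34)*(-15/4) = 272*(-15/4) = -1020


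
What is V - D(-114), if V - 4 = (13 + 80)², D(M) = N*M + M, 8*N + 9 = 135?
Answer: 21125/2 ≈ 10563.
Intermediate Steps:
N = 63/4 (N = -9/8 + (⅛)*135 = -9/8 + 135/8 = 63/4 ≈ 15.750)
D(M) = 67*M/4 (D(M) = 63*M/4 + M = 67*M/4)
V = 8653 (V = 4 + (13 + 80)² = 4 + 93² = 4 + 8649 = 8653)
V - D(-114) = 8653 - 67*(-114)/4 = 8653 - 1*(-3819/2) = 8653 + 3819/2 = 21125/2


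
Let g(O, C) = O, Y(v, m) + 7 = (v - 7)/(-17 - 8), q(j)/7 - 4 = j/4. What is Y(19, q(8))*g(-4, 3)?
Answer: 748/25 ≈ 29.920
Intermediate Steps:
q(j) = 28 + 7*j/4 (q(j) = 28 + 7*(j/4) = 28 + 7*j/4)
Y(v, m) = -168/25 - v/25 (Y(v, m) = -7 + (v - 7)/(-17 - 8) = -7 + (-7 + v)/(-25) = -7 + (-7 + v)*(-1/25) = -7 + (7/25 - v/25) = -168/25 - v/25)
Y(19, q(8))*g(-4, 3) = (-168/25 - 1/25*19)*(-4) = (-168/25 - 19/25)*(-4) = -187/25*(-4) = 748/25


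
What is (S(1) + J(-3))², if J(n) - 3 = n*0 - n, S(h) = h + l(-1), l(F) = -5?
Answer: 4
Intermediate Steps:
S(h) = -5 + h (S(h) = h - 5 = -5 + h)
J(n) = 3 - n (J(n) = 3 + (n*0 - n) = 3 + (0 - n) = 3 - n)
(S(1) + J(-3))² = ((-5 + 1) + (3 - 1*(-3)))² = (-4 + (3 + 3))² = (-4 + 6)² = 2² = 4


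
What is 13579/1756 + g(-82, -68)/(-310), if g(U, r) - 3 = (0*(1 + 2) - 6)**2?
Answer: 2070503/272180 ≈ 7.6071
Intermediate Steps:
g(U, r) = 39 (g(U, r) = 3 + (0*(1 + 2) - 6)**2 = 3 + (0*3 - 6)**2 = 3 + (0 - 6)**2 = 3 + (-6)**2 = 3 + 36 = 39)
13579/1756 + g(-82, -68)/(-310) = 13579/1756 + 39/(-310) = 13579*(1/1756) + 39*(-1/310) = 13579/1756 - 39/310 = 2070503/272180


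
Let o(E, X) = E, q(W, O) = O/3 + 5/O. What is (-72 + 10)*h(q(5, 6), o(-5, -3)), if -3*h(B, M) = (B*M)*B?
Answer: -44795/54 ≈ -829.54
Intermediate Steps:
q(W, O) = 5/O + O/3 (q(W, O) = O*(1/3) + 5/O = O/3 + 5/O = 5/O + O/3)
h(B, M) = -M*B**2/3 (h(B, M) = -B*M*B/3 = -M*B**2/3)
(-72 + 10)*h(q(5, 6), o(-5, -3)) = (-72 + 10)*(-1/3*(-5)*(5/6 + (1/3)*6)**2) = -(-62)*(-5)*(5*(1/6) + 2)**2/3 = -(-62)*(-5)*(5/6 + 2)**2/3 = -(-62)*(-5)*(17/6)**2/3 = -(-62)*(-5)*289/(3*36) = -62*1445/108 = -44795/54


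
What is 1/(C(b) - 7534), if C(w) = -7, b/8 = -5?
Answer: -1/7541 ≈ -0.00013261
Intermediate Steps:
b = -40 (b = 8*(-5) = -40)
1/(C(b) - 7534) = 1/(-7 - 7534) = 1/(-7541) = -1/7541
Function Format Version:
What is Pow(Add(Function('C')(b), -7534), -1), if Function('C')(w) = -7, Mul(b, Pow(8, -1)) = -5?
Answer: Rational(-1, 7541) ≈ -0.00013261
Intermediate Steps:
b = -40 (b = Mul(8, -5) = -40)
Pow(Add(Function('C')(b), -7534), -1) = Pow(Add(-7, -7534), -1) = Pow(-7541, -1) = Rational(-1, 7541)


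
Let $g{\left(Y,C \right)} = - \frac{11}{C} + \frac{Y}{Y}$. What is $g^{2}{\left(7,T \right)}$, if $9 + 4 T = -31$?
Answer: $\frac{441}{100} \approx 4.41$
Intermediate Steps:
$T = -10$ ($T = - \frac{9}{4} + \frac{1}{4} \left(-31\right) = - \frac{9}{4} - \frac{31}{4} = -10$)
$g{\left(Y,C \right)} = 1 - \frac{11}{C}$ ($g{\left(Y,C \right)} = - \frac{11}{C} + 1 = 1 - \frac{11}{C}$)
$g^{2}{\left(7,T \right)} = \left(\frac{-11 - 10}{-10}\right)^{2} = \left(\left(- \frac{1}{10}\right) \left(-21\right)\right)^{2} = \left(\frac{21}{10}\right)^{2} = \frac{441}{100}$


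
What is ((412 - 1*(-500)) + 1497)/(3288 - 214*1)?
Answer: 2409/3074 ≈ 0.78367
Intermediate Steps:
((412 - 1*(-500)) + 1497)/(3288 - 214*1) = ((412 + 500) + 1497)/(3288 - 214) = (912 + 1497)/3074 = 2409*(1/3074) = 2409/3074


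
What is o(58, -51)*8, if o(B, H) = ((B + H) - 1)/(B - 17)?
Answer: 48/41 ≈ 1.1707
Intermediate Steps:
o(B, H) = (-1 + B + H)/(-17 + B)
o(58, -51)*8 = ((-1 + 58 - 51)/(-17 + 58))*8 = (6/41)*8 = 48/41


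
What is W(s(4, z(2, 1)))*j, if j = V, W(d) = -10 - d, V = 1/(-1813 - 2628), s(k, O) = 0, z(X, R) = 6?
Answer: 10/4441 ≈ 0.0022517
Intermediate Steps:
V = -1/4441 (V = 1/(-4441) = -1/4441 ≈ -0.00022517)
j = -1/4441 ≈ -0.00022517
W(s(4, z(2, 1)))*j = (-10 - 1*0)*(-1/4441) = (-10 + 0)*(-1/4441) = -10*(-1/4441) = 10/4441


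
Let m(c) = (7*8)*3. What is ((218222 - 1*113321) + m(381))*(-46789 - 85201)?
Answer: -13868057310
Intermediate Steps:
m(c) = 168 (m(c) = 56*3 = 168)
((218222 - 1*113321) + m(381))*(-46789 - 85201) = ((218222 - 1*113321) + 168)*(-46789 - 85201) = ((218222 - 113321) + 168)*(-131990) = (104901 + 168)*(-131990) = 105069*(-131990) = -13868057310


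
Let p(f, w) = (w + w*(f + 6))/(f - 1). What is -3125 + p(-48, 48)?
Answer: -151157/49 ≈ -3084.8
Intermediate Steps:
p(f, w) = (w + w*(6 + f))/(-1 + f)
-3125 + p(-48, 48) = -3125 + 48*(7 - 48)/(-1 - 48) = -3125 + 48*(-41)/(-49) = -3125 + 48*(-1/49)*(-41) = -3125 + 1968/49 = -151157/49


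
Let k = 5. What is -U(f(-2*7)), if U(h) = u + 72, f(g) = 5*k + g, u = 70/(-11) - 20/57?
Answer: -40934/627 ≈ -65.286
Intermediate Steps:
u = -4210/627 (u = 70*(-1/11) - 20*1/57 = -70/11 - 20/57 = -4210/627 ≈ -6.7145)
f(g) = 25 + g (f(g) = 5*5 + g = 25 + g)
U(h) = 40934/627 (U(h) = -4210/627 + 72 = 40934/627)
-U(f(-2*7)) = -1*40934/627 = -40934/627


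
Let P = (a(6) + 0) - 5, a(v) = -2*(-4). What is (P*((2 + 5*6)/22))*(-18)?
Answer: -864/11 ≈ -78.545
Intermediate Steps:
a(v) = 8
P = 3 (P = (8 + 0) - 5 = 8 - 5 = 3)
(P*((2 + 5*6)/22))*(-18) = (3*((2 + 5*6)/22))*(-18) = (3*((2 + 30)*(1/22)))*(-18) = (3*(32*(1/22)))*(-18) = (3*(16/11))*(-18) = (48/11)*(-18) = -864/11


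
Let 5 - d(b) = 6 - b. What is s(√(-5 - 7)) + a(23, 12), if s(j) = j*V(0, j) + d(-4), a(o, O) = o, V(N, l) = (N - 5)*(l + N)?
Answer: 78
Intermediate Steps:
V(N, l) = (-5 + N)*(N + l)
d(b) = -1 + b (d(b) = 5 - (6 - b) = 5 + (-6 + b) = -1 + b)
s(j) = -5 - 5*j² (s(j) = j*(0² - 5*0 - 5*j + 0*j) + (-1 - 4) = j*(0 + 0 - 5*j + 0) - 5 = j*(-5*j) - 5 = -5*j² - 5 = -5 - 5*j²)
s(√(-5 - 7)) + a(23, 12) = (-5 - 5*(√(-5 - 7))²) + 23 = (-5 - 5*(√(-12))²) + 23 = (-5 - 5*(2*I*√3)²) + 23 = (-5 - 5*(-12)) + 23 = (-5 + 60) + 23 = 55 + 23 = 78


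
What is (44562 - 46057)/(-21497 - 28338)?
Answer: 299/9967 ≈ 0.029999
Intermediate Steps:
(44562 - 46057)/(-21497 - 28338) = -1495/(-49835) = -1495*(-1/49835) = 299/9967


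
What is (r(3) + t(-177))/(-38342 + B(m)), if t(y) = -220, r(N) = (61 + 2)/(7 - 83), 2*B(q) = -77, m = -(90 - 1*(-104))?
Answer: 16783/2916918 ≈ 0.0057537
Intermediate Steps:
m = -194 (m = -(90 + 104) = -1*194 = -194)
B(q) = -77/2 (B(q) = (1/2)*(-77) = -77/2)
r(N) = -63/76 (r(N) = 63/(-76) = 63*(-1/76) = -63/76)
(r(3) + t(-177))/(-38342 + B(m)) = (-63/76 - 220)/(-38342 - 77/2) = -16783/(76*(-76761/2)) = -16783/76*(-2/76761) = 16783/2916918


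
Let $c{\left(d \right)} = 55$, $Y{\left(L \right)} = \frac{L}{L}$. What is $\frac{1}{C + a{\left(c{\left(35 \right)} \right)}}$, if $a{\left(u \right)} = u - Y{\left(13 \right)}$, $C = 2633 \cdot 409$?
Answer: $\frac{1}{1076951} \approx 9.2855 \cdot 10^{-7}$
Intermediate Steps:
$Y{\left(L \right)} = 1$
$C = 1076897$
$a{\left(u \right)} = -1 + u$ ($a{\left(u \right)} = u - 1 = -1 + u$)
$\frac{1}{C + a{\left(c{\left(35 \right)} \right)}} = \frac{1}{1076897 + \left(-1 + 55\right)} = \frac{1}{1076897 + 54} = \frac{1}{1076951}$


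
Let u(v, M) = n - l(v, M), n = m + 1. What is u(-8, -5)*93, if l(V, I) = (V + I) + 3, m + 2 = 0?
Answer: 837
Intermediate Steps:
m = -2 (m = -2 + 0 = -2)
l(V, I) = 3 + I + V (l(V, I) = (I + V) + 3 = 3 + I + V)
n = -1 (n = -2 + 1 = -1)
u(v, M) = -4 - M - v (u(v, M) = -1 - (3 + M + v) = -1 + (-3 - M - v) = -4 - M - v)
u(-8, -5)*93 = (-4 - 1*(-5) - 1*(-8))*93 = (-4 + 5 + 8)*93 = 9*93 = 837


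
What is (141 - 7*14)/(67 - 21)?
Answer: 43/46 ≈ 0.93478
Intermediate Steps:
(141 - 7*14)/(67 - 21) = (141 - 98)/46 = 43*(1/46) = 43/46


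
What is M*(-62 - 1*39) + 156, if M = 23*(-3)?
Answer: 7125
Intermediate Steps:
M = -69
M*(-62 - 1*39) + 156 = -69*(-62 - 1*39) + 156 = -69*(-62 - 39) + 156 = -69*(-101) + 156 = 6969 + 156 = 7125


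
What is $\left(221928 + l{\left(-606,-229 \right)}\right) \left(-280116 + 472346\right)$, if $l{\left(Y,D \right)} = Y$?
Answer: $42544728060$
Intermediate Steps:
$\left(221928 + l{\left(-606,-229 \right)}\right) \left(-280116 + 472346\right) = \left(221928 - 606\right) \left(-280116 + 472346\right) = 221322 \cdot 192230 = 42544728060$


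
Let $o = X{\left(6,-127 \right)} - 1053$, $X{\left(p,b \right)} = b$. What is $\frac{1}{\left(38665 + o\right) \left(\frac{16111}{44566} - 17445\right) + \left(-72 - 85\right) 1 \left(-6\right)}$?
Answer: $- \frac{44566}{29142212414943} \approx -1.5293 \cdot 10^{-9}$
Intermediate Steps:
$o = -1180$ ($o = -127 - 1053 = -1180$)
$\frac{1}{\left(38665 + o\right) \left(\frac{16111}{44566} - 17445\right) + \left(-72 - 85\right) 1 \left(-6\right)} = \frac{1}{\left(38665 - 1180\right) \left(\frac{16111}{44566} - 17445\right) + \left(-72 - 85\right) 1 \left(-6\right)} = \frac{1}{37485 \left(16111 \cdot \frac{1}{44566} - 17445\right) - -942} = \frac{1}{37485 \left(\frac{16111}{44566} - 17445\right) + 942} = \frac{1}{37485 \left(- \frac{777437759}{44566}\right) + 942} = \frac{1}{- \frac{29142254396115}{44566} + 942} = \frac{1}{- \frac{29142212414943}{44566}} = - \frac{44566}{29142212414943}$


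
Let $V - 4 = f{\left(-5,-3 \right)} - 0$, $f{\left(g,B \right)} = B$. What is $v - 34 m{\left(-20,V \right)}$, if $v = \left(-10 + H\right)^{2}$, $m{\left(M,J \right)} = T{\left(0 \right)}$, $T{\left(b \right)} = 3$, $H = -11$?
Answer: $339$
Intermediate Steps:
$V = 1$ ($V = 4 - 3 = 1$)
$m{\left(M,J \right)} = 3$
$v = 441$ ($v = \left(-10 - 11\right)^{2} = \left(-21\right)^{2} = 441$)
$v - 34 m{\left(-20,V \right)} = 441 - 102 = 339$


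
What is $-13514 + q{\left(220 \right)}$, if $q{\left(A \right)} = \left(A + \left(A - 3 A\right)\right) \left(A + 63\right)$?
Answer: $-75774$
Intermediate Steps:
$q{\left(A \right)} = - A \left(63 + A\right)$ ($q{\left(A \right)} = \left(A - 2 A\right) \left(63 + A\right) = - A \left(63 + A\right)$)
$-13514 + q{\left(220 \right)} = -13514 - 220 \left(63 + 220\right) = -13514 - 220 \cdot 283 = -13514 - 62260 = -75774$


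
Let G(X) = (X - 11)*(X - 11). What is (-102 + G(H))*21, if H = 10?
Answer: -2121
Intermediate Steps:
G(X) = (-11 + X)**2 (G(X) = (-11 + X)*(-11 + X) = (-11 + X)**2)
(-102 + G(H))*21 = (-102 + (-11 + 10)**2)*21 = (-102 + (-1)**2)*21 = (-102 + 1)*21 = -101*21 = -2121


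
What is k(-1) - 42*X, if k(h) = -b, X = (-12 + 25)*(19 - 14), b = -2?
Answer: -2728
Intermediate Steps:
X = 65 (X = 13*5 = 65)
k(h) = 2 (k(h) = -1*(-2) = 2)
k(-1) - 42*X = 2 - 42*65 = 2 - 2730 = -2728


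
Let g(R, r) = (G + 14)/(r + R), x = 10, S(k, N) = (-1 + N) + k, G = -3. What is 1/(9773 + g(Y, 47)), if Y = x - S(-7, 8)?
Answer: 57/557072 ≈ 0.00010232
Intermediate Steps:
S(k, N) = -1 + N + k
Y = 10 (Y = 10 - (-1 + 8 - 7) = 10 - 1*0 = 10 + 0 = 10)
g(R, r) = 11/(R + r) (g(R, r) = (-3 + 14)/(r + R) = 11/(R + r))
1/(9773 + g(Y, 47)) = 1/(9773 + 11/(10 + 47)) = 1/(9773 + 11/57) = 1/(557072/57) = 57/557072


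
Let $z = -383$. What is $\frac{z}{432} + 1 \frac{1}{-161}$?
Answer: $- \frac{62095}{69552} \approx -0.89279$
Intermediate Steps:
$\frac{z}{432} + 1 \frac{1}{-161} = - \frac{383}{432} + 1 \frac{1}{-161} = \left(-383\right) \frac{1}{432} + 1 \left(- \frac{1}{161}\right) = - \frac{383}{432} - \frac{1}{161} = - \frac{62095}{69552}$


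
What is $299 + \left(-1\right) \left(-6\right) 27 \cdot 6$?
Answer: $1271$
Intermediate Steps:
$299 + \left(-1\right) \left(-6\right) 27 \cdot 6 = 299 + 6 \cdot 162 = 299 + 972 = 1271$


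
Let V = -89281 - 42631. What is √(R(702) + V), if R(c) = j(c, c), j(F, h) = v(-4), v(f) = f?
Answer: 2*I*√32979 ≈ 363.2*I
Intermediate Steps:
j(F, h) = -4
R(c) = -4
V = -131912
√(R(702) + V) = √(-4 - 131912) = √(-131916) = 2*I*√32979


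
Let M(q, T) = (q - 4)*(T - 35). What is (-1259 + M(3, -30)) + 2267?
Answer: 1073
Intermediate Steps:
M(q, T) = (-35 + T)*(-4 + q) (M(q, T) = (-4 + q)*(-35 + T) = (-35 + T)*(-4 + q))
(-1259 + M(3, -30)) + 2267 = (-1259 + (140 - 35*3 - 4*(-30) - 30*3)) + 2267 = (-1259 + (140 - 105 + 120 - 90)) + 2267 = (-1259 + 65) + 2267 = -1194 + 2267 = 1073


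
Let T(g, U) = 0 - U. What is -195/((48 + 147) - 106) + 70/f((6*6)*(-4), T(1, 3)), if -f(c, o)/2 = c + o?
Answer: -3650/1869 ≈ -1.9529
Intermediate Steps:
T(g, U) = -U
f(c, o) = -2*c - 2*o (f(c, o) = -2*(c + o) = -2*c - 2*o)
-195/((48 + 147) - 106) + 70/f((6*6)*(-4), T(1, 3)) = -195/((48 + 147) - 106) + 70/(-2*6*6*(-4) - (-2)*3) = -195/(195 - 106) + 70/(-72*(-4) - 2*(-3)) = -195/89 + 70/(-2*(-144) + 6) = -195*1/89 + 70/(288 + 6) = -195/89 + 70/294 = -195/89 + 70*(1/294) = -195/89 + 5/21 = -3650/1869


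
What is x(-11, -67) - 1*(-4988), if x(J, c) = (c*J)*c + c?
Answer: -44458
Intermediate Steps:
x(J, c) = c + J*c**2 (x(J, c) = (J*c)*c + c = J*c**2 + c = c + J*c**2)
x(-11, -67) - 1*(-4988) = -67*(1 - 11*(-67)) - 1*(-4988) = -67*(1 + 737) + 4988 = -67*738 + 4988 = -49446 + 4988 = -44458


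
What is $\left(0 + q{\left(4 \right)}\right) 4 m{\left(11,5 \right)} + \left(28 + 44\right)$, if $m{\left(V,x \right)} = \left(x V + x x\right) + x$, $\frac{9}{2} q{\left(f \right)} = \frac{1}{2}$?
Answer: $\frac{988}{9} \approx 109.78$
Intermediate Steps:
$q{\left(f \right)} = \frac{1}{9}$ ($q{\left(f \right)} = \frac{2}{9 \cdot 2} = \frac{2}{9} \cdot \frac{1}{2} = \frac{1}{9}$)
$m{\left(V,x \right)} = x + x^{2} + V x$ ($m{\left(V,x \right)} = \left(V x + x^{2}\right) + x = \left(x^{2} + V x\right) + x = x + x^{2} + V x$)
$\left(0 + q{\left(4 \right)}\right) 4 m{\left(11,5 \right)} + \left(28 + 44\right) = \left(0 + \frac{1}{9}\right) 4 \cdot 5 \left(1 + 11 + 5\right) + \left(28 + 44\right) = \frac{1}{9} \cdot 4 \cdot 5 \cdot 17 + 72 = \frac{4}{9} \cdot 85 + 72 = \frac{340}{9} + 72 = \frac{988}{9}$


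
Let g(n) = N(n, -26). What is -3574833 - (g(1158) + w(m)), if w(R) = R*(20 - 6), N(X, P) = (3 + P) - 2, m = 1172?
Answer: -3591216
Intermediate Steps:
N(X, P) = 1 + P
g(n) = -25 (g(n) = 1 - 26 = -25)
w(R) = 14*R (w(R) = R*14 = 14*R)
-3574833 - (g(1158) + w(m)) = -3574833 - (-25 + 14*1172) = -3574833 - (-25 + 16408) = -3574833 - 1*16383 = -3574833 - 16383 = -3591216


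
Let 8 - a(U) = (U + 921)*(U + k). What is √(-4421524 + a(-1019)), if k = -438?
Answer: I*√4564302 ≈ 2136.4*I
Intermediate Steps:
a(U) = 8 - (-438 + U)*(921 + U) (a(U) = 8 - (U + 921)*(U - 438) = 8 - (921 + U)*(-438 + U) = 8 - (-438 + U)*(921 + U))
√(-4421524 + a(-1019)) = √(-4421524 + (403406 - 1*(-1019)² - 483*(-1019))) = √(-4421524 + (403406 - 1*1038361 + 492177)) = √(-4421524 + (403406 - 1038361 + 492177)) = √(-4421524 - 142778) = √(-4564302) = I*√4564302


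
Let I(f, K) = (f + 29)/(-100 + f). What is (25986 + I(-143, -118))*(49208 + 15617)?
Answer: 136450401800/81 ≈ 1.6846e+9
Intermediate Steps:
I(f, K) = (29 + f)/(-100 + f)
(25986 + I(-143, -118))*(49208 + 15617) = (25986 + (29 - 143)/(-100 - 143))*(49208 + 15617) = (25986 - 114/(-243))*64825 = (25986 - 1/243*(-114))*64825 = (25986 + 38/81)*64825 = (2104904/81)*64825 = 136450401800/81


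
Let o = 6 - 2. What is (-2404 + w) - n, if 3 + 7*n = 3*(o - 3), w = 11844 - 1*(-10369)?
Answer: 19809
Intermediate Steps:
o = 4
w = 22213 (w = 11844 + 10369 = 22213)
n = 0 (n = -3/7 + (3*(4 - 3))/7 = -3/7 + (3*1)/7 = -3/7 + (1/7)*3 = -3/7 + 3/7 = 0)
(-2404 + w) - n = (-2404 + 22213) - 1*0 = 19809 + 0 = 19809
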